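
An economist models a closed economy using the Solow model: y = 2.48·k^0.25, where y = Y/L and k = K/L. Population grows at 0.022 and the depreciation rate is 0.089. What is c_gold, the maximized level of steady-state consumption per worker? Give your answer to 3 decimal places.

c_gold ≈ 3.300

Break-even investment rate: n + δ = 0.022 + 0.089 = 0.111.
Setting f'(k) = n+δ gives 0.25·2.48·k^(0.25−1) = 0.111, hence k_gold = (0.25·2.48/0.111)^(1/0.75) ≈ 9.9104.
y_gold = 2.48·9.9104^0.25 ≈ 4.4002.
c_gold = y_gold − (n+δ)·k_gold = 4.4002 − 0.111·9.9104 ≈ 3.3002.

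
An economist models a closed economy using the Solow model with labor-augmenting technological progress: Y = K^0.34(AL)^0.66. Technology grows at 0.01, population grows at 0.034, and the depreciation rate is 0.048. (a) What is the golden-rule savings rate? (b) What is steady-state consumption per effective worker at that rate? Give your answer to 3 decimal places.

(a) s_gold = 0.340; (b) c_gold ≈ 1.294

Capital per effective worker breaks even when investment replaces (n + g + δ)·k; here n + g + δ = 0.092.
For Cobb-Douglas, s_gold equals capital's share: s_gold = 0.34.
Setting f'(k) = n+g+δ gives 0.34·k^(0.34−1) = 0.092, hence k_gold = (0.34/0.092)^(1/0.66) ≈ 7.2467.
y_gold = 7.2467^0.34 ≈ 1.9609; c_gold = (1−0.34)·y_gold ≈ 1.2942.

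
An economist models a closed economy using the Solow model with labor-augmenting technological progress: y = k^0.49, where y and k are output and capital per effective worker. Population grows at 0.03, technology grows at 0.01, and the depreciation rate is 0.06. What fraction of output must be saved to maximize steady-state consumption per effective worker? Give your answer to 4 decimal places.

s_gold = 0.4900

Break-even investment rate: n + g + δ = 0.03 + 0.01 + 0.06 = 0.1.
At the golden rule MPK = n+g+δ, and in any Cobb-Douglas steady state s = (n+g+δ)·k/y = MPK·k/y = capital's share 0.49.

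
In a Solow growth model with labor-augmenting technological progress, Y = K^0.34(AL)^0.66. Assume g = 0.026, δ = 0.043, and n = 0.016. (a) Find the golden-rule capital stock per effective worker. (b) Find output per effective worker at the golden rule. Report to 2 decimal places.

(a) k_gold ≈ 8.17; (b) y_gold ≈ 2.04

Break-even investment rate: n + g + δ = 0.016 + 0.026 + 0.043 = 0.085.
Setting f'(k) = n+g+δ gives 0.34·k^(0.34−1) = 0.085, hence k_gold = (0.34/0.085)^(1/0.66) ≈ 8.1698.
y_gold = 8.1698^0.34 ≈ 2.0425.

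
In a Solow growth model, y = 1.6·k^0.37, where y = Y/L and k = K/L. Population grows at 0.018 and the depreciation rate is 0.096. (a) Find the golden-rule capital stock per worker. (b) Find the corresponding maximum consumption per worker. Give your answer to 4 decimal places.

Capital per worker breaks even when investment replaces (n + δ)·k; here n + δ = 0.114.
At the golden rule the marginal product of capital equals n+δ: 0.37·1.6·k^(0.37−1) = 0.114. Solving, k_gold = (0.37·1.6/0.114)^(1/0.63) ≈ 13.6641.
y_gold = 1.6·13.6641^0.37 ≈ 4.2100; c_gold = y_gold − 0.114·k_gold ≈ 2.6523.

(a) k_gold ≈ 13.6641; (b) c_gold ≈ 2.6523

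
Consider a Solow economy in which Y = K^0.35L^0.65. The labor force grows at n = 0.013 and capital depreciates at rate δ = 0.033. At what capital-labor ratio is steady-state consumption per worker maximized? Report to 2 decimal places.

Break-even investment rate: n + δ = 0.013 + 0.033 = 0.046.
Maximizing c = f(k) − (n+δ)·k gives f'(k) = n+δ, i.e. 0.35·k^(0.35−1) = 0.046, so k_gold = (0.35/0.046)^(1/0.65) ≈ 22.6914.

k_gold ≈ 22.69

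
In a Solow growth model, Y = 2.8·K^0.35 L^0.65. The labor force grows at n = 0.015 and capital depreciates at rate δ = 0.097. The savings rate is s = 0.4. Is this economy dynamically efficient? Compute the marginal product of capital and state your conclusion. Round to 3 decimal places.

dynamically inefficient; MPK ≈ 0.098

Capital per worker breaks even when investment replaces (n + δ)·k; here n + δ = 0.112.
Steady-state k*: s·A·k^0.35 = 0.112·k gives k* = (0.4·2.8/0.112)^(1/0.65) ≈ 34.5511.
MPK = 0.35·2.8·34.5511^(-0.65) ≈ 0.0980.
MPK < n+δ = 0.112, so the economy is dynamically inefficient (over-saving).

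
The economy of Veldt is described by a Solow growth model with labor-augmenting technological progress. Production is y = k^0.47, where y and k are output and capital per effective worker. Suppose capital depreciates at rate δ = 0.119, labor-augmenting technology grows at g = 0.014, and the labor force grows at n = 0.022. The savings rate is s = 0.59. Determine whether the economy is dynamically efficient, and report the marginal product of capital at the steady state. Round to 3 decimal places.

dynamically inefficient; MPK ≈ 0.123

The effective depreciation rate is n + g + δ = 0.022 + 0.014 + 0.119 = 0.155.
Steady-state k*: s·k^0.47 = 0.155·k gives k* = (0.59/0.155)^(1/0.53) ≈ 12.4544.
MPK = 0.47·12.4544^(-0.53) ≈ 0.1235.
MPK < n+g+δ = 0.155, so the economy is dynamically inefficient (over-saving).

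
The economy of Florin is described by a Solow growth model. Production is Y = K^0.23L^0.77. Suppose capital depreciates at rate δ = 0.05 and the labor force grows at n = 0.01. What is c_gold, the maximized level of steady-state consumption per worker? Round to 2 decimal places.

Capital per worker breaks even when investment replaces (n + δ)·k; here n + δ = 0.06.
Setting f'(k) = n+δ gives 0.23·k^(0.23−1) = 0.06, hence k_gold = (0.23/0.06)^(1/0.77) ≈ 5.7265.
y_gold = 5.7265^0.23 ≈ 1.4939.
c_gold = y_gold − (n+δ)·k_gold = 1.4939 − 0.06·5.7265 ≈ 1.1503.

c_gold ≈ 1.15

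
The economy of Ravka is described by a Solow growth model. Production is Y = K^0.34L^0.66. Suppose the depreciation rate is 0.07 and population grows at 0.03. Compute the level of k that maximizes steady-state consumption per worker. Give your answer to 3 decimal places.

Capital per worker breaks even when investment replaces (n + δ)·k; here n + δ = 0.1.
Golden rule sets MPK = n+δ: 0.34·k^(0.34−1) = 0.1, so k_gold = (0.34/0.1)^(1/0.66) ≈ 6.3866.

k_gold ≈ 6.387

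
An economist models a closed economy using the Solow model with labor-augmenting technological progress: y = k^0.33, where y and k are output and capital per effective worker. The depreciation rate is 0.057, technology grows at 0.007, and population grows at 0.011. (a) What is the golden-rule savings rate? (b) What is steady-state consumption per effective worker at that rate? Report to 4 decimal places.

(a) s_gold = 0.3300; (b) c_gold ≈ 1.3900

Capital per effective worker breaks even when investment replaces (n + g + δ)·k; here n + g + δ = 0.075.
For Cobb-Douglas, s_gold equals capital's share: s_gold = 0.33.
At the golden rule the marginal product of capital equals n+g+δ: 0.33·k^(0.33−1) = 0.075. Solving, k_gold = (0.33/0.075)^(1/0.67) ≈ 9.1280.
y_gold = 9.1280^0.33 ≈ 2.0746; c_gold = (1−0.33)·y_gold ≈ 1.3900.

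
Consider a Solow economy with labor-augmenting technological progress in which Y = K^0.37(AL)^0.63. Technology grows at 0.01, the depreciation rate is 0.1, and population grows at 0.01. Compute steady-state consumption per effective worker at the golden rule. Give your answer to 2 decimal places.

c_gold ≈ 1.22

Capital per effective worker breaks even when investment replaces (n + g + δ)·k; here n + g + δ = 0.12.
Golden rule sets MPK = n+g+δ: 0.37·k^(0.37−1) = 0.12, so k_gold = (0.37/0.12)^(1/0.63) ≈ 5.9734.
y_gold = 5.9734^0.37 ≈ 1.9373.
c_gold = y_gold − (n+g+δ)·k_gold = 1.9373 − 0.12·5.9734 ≈ 1.2205.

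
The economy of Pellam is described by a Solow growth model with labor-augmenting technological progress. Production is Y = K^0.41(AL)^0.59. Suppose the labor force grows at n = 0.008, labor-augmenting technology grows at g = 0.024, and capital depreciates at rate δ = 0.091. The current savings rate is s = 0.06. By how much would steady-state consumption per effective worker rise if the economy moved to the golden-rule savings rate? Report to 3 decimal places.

The effective depreciation rate is n + g + δ = 0.008 + 0.024 + 0.091 = 0.123.
Current steady state (s = 0.06): k* = (0.06/0.123)^(1/0.59) ≈ 0.2962, y* = 0.2962^0.41 ≈ 0.6072, c* = (1−0.06)·0.6072 ≈ 0.5708.
Maximizing c = f(k) − (n+g+δ)·k gives f'(k) = n+g+δ, i.e. 0.41·k^(0.41−1) = 0.123, so k_gold = (0.41/0.123)^(1/0.59) ≈ 7.6955.
y_gold = 7.6955^0.41 ≈ 2.3086, c_gold = y_gold − 0.123·k_gold ≈ 1.3621.
Gain: Δc = 1.3621 − 0.5708 ≈ 0.7913.

Δc ≈ 0.791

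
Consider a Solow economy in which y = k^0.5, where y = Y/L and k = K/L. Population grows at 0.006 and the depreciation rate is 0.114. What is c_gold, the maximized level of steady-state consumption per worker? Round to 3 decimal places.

Capital per worker breaks even when investment replaces (n + δ)·k; here n + δ = 0.12.
Golden rule sets MPK = n+δ: 0.5·k^(0.5−1) = 0.12, so k_gold = (0.5/0.12)^(1/0.5) ≈ 17.3611.
y_gold = 17.3611^0.5 ≈ 4.1667.
c_gold = y_gold − (n+δ)·k_gold = 4.1667 − 0.12·17.3611 ≈ 2.0833.

c_gold ≈ 2.083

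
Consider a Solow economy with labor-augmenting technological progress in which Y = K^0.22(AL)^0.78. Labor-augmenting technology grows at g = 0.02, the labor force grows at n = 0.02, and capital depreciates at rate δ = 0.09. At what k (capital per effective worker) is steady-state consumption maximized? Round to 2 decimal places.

n + g + δ = 0.02 + 0.02 + 0.09 = 0.13.
Maximizing c = f(k) − (n+g+δ)·k gives f'(k) = n+g+δ, i.e. 0.22·k^(0.22−1) = 0.13, so k_gold = (0.22/0.13)^(1/0.78) ≈ 1.9630.

k_gold ≈ 1.96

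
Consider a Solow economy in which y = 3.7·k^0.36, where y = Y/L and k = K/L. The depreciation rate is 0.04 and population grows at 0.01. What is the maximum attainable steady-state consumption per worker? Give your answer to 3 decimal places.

c_gold ≈ 15.005

The effective depreciation rate is n + δ = 0.01 + 0.04 = 0.05.
Setting f'(k) = n+δ gives 0.36·3.7·k^(0.36−1) = 0.05, hence k_gold = (0.36·3.7/0.05)^(1/0.64) ≈ 168.8096.
y_gold = 3.7·168.8096^0.36 ≈ 23.4458.
c_gold = y_gold − (n+δ)·k_gold = 23.4458 − 0.05·168.8096 ≈ 15.0053.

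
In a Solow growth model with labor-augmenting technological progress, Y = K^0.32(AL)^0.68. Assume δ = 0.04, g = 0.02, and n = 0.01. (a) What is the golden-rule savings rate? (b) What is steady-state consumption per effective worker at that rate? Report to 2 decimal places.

The effective depreciation rate is n + g + δ = 0.01 + 0.02 + 0.04 = 0.07.
For Cobb-Douglas, s_gold equals capital's share: s_gold = 0.32.
Maximizing c = f(k) − (n+g+δ)·k gives f'(k) = n+g+δ, i.e. 0.32·k^(0.32−1) = 0.07, so k_gold = (0.32/0.07)^(1/0.68) ≈ 9.3468.
y_gold = 9.3468^0.32 ≈ 2.0446; c_gold = (1−0.32)·y_gold ≈ 1.3903.

(a) s_gold = 0.32; (b) c_gold ≈ 1.39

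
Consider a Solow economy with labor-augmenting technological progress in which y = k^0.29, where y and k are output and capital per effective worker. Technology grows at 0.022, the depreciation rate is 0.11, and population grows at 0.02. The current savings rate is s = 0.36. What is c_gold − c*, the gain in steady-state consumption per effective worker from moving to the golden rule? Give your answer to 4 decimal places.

Break-even investment rate: n + g + δ = 0.02 + 0.022 + 0.11 = 0.152.
Current steady state (s = 0.36): k* = (0.36/0.152)^(1/0.71) ≈ 3.3683, y* = 3.3683^0.29 ≈ 1.4222, c* = (1−0.36)·1.4222 ≈ 0.9102.
Golden rule sets MPK = n+g+δ: 0.29·k^(0.29−1) = 0.152, so k_gold = (0.29/0.152)^(1/0.71) ≈ 2.4840.
y_gold = 2.4840^0.29 ≈ 1.3019, c_gold = y_gold − 0.152·k_gold ≈ 0.9244.
Gain: Δc = 0.9244 − 0.9102 ≈ 0.0142.

Δc ≈ 0.0142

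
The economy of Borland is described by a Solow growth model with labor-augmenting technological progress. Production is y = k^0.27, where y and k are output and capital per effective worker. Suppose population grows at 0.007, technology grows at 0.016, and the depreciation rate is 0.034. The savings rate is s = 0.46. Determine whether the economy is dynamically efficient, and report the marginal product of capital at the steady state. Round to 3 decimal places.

dynamically inefficient; MPK ≈ 0.033

Capital per effective worker breaks even when investment replaces (n + g + δ)·k; here n + g + δ = 0.057.
Steady-state k*: s·k^0.27 = 0.057·k gives k* = (0.46/0.057)^(1/0.73) ≈ 17.4705.
MPK = 0.27·17.4705^(-0.73) ≈ 0.0335.
MPK < n+g+δ = 0.057, so the economy is dynamically inefficient (over-saving).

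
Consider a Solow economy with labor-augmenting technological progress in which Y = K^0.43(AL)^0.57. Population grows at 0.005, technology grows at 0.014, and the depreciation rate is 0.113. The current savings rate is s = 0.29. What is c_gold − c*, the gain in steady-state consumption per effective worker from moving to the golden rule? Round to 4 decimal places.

Δc ≈ 0.1036

The effective depreciation rate is n + g + δ = 0.005 + 0.014 + 0.113 = 0.132.
Current steady state (s = 0.29): k* = (0.29/0.132)^(1/0.57) ≈ 3.9782, y* = 3.9782^0.43 ≈ 1.8108, c* = (1−0.29)·1.8108 ≈ 1.2857.
At the golden rule the marginal product of capital equals n+g+δ: 0.43·k^(0.43−1) = 0.132. Solving, k_gold = (0.43/0.132)^(1/0.57) ≈ 7.9399.
y_gold = 7.9399^0.43 ≈ 2.4374, c_gold = y_gold − 0.132·k_gold ≈ 1.3893.
Gain: Δc = 1.3893 − 1.2857 ≈ 0.1036.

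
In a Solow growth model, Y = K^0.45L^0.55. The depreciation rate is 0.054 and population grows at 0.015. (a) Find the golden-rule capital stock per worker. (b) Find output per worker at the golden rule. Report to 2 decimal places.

(a) k_gold ≈ 30.25; (b) y_gold ≈ 4.64

n + δ = 0.015 + 0.054 = 0.069.
Maximizing c = f(k) − (n+δ)·k gives f'(k) = n+δ, i.e. 0.45·k^(0.45−1) = 0.069, so k_gold = (0.45/0.069)^(1/0.55) ≈ 30.2455.
y_gold = 30.2455^0.45 ≈ 4.6376.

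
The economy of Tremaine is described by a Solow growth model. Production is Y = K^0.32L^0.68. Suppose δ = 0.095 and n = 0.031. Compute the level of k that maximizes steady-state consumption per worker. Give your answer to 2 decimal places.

k_gold ≈ 3.94

Break-even investment rate: n + δ = 0.031 + 0.095 = 0.126.
Setting f'(k) = n+δ gives 0.32·k^(0.32−1) = 0.126, hence k_gold = (0.32/0.126)^(1/0.68) ≈ 3.9379.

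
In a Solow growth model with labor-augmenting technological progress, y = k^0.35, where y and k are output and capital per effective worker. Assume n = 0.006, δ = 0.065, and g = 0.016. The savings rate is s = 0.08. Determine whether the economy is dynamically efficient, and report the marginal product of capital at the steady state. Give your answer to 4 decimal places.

Capital per effective worker breaks even when investment replaces (n + g + δ)·k; here n + g + δ = 0.087.
Steady-state k*: s·k^0.35 = 0.087·k gives k* = (0.08/0.087)^(1/0.65) ≈ 0.8789.
MPK = 0.35·0.8789^(-0.65) ≈ 0.3806.
MPK > n+g+δ = 0.087, so the economy is dynamically efficient (under-saving).

dynamically efficient; MPK ≈ 0.3806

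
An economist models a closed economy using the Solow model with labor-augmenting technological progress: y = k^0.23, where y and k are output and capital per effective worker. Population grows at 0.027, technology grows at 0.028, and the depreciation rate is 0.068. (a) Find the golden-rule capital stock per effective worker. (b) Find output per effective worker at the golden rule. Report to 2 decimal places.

(a) k_gold ≈ 2.25; (b) y_gold ≈ 1.21

n + g + δ = 0.027 + 0.028 + 0.068 = 0.123.
Setting f'(k) = n+g+δ gives 0.23·k^(0.23−1) = 0.123, hence k_gold = (0.23/0.123)^(1/0.77) ≈ 2.2543.
y_gold = 2.2543^0.23 ≈ 1.2056.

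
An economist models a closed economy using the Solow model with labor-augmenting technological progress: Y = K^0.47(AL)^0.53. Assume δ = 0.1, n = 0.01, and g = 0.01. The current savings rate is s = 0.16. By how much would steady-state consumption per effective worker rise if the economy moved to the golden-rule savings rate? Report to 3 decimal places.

Capital per effective worker breaks even when investment replaces (n + g + δ)·k; here n + g + δ = 0.12.
Current steady state (s = 0.16): k* = (0.16/0.12)^(1/0.53) ≈ 1.7208, y* = 1.7208^0.47 ≈ 1.2906, c* = (1−0.16)·1.2906 ≈ 1.0841.
Setting f'(k) = n+g+δ gives 0.47·k^(0.47−1) = 0.12, hence k_gold = (0.47/0.12)^(1/0.53) ≈ 13.1435.
y_gold = 13.1435^0.47 ≈ 3.3558, c_gold = y_gold − 0.12·k_gold ≈ 1.7786.
Gain: Δc = 1.7786 − 1.0841 ≈ 0.6945.

Δc ≈ 0.694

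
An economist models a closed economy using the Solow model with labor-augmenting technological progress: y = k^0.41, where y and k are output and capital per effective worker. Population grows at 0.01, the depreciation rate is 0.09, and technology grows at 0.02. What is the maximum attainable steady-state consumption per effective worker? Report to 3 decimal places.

Break-even investment rate: n + g + δ = 0.01 + 0.02 + 0.09 = 0.12.
Maximizing c = f(k) − (n+g+δ)·k gives f'(k) = n+g+δ, i.e. 0.41·k^(0.41−1) = 0.12, so k_gold = (0.41/0.12)^(1/0.59) ≈ 8.0244.
y_gold = 8.0244^0.41 ≈ 2.3486.
c_gold = y_gold − (n+g+δ)·k_gold = 2.3486 − 0.12·8.0244 ≈ 1.3857.

c_gold ≈ 1.386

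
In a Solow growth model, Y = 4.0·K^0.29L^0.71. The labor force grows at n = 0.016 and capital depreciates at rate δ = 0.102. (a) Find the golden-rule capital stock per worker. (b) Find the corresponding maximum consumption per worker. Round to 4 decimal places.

(a) k_gold ≈ 25.0031; (b) c_gold ≈ 7.2233

Capital per worker breaks even when investment replaces (n + δ)·k; here n + δ = 0.118.
At the golden rule the marginal product of capital equals n+δ: 0.29·4.0·k^(0.29−1) = 0.118. Solving, k_gold = (0.29·4.0/0.118)^(1/0.71) ≈ 25.0031.
y_gold = 4.0·25.0031^0.29 ≈ 10.1737; c_gold = y_gold − 0.118·k_gold ≈ 7.2233.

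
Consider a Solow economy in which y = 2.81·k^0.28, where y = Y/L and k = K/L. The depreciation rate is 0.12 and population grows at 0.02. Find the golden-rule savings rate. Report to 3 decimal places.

Capital per worker breaks even when investment replaces (n + δ)·k; here n + δ = 0.14.
At the golden rule MPK = n+δ, and in any Cobb-Douglas steady state s = (n+δ)·k/y = MPK·k/y = capital's share 0.28.

s_gold = 0.280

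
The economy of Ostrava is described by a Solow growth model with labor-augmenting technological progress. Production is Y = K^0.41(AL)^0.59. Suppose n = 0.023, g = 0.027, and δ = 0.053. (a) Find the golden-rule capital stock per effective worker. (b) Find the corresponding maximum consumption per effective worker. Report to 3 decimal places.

(a) k_gold ≈ 10.396; (b) c_gold ≈ 1.541

Break-even investment rate: n + g + δ = 0.023 + 0.027 + 0.053 = 0.103.
At the golden rule the marginal product of capital equals n+g+δ: 0.41·k^(0.41−1) = 0.103. Solving, k_gold = (0.41/0.103)^(1/0.59) ≈ 10.3958.
y_gold = 10.3958^0.41 ≈ 2.6116; c_gold = y_gold − 0.103·k_gold ≈ 1.5409.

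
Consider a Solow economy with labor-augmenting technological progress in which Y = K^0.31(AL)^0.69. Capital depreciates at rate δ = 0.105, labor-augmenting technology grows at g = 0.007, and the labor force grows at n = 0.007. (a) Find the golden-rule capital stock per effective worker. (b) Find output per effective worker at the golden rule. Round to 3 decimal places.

The effective depreciation rate is n + g + δ = 0.007 + 0.007 + 0.105 = 0.119.
Setting f'(k) = n+g+δ gives 0.31·k^(0.31−1) = 0.119, hence k_gold = (0.31/0.119)^(1/0.69) ≈ 4.0053.
y_gold = 4.0053^0.31 ≈ 1.5375.

(a) k_gold ≈ 4.005; (b) y_gold ≈ 1.538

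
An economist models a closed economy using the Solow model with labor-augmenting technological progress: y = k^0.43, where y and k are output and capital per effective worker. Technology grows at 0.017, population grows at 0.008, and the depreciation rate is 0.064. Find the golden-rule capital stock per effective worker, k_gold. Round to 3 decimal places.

k_gold ≈ 15.854

n + g + δ = 0.008 + 0.017 + 0.064 = 0.089.
Setting f'(k) = n+g+δ gives 0.43·k^(0.43−1) = 0.089, hence k_gold = (0.43/0.089)^(1/0.57) ≈ 15.8540.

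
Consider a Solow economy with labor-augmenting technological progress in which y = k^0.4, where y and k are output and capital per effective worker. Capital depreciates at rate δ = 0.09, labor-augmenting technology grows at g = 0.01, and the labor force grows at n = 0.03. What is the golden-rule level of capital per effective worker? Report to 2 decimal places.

k_gold ≈ 6.51

Capital per effective worker breaks even when investment replaces (n + g + δ)·k; here n + g + δ = 0.13.
Setting f'(k) = n+g+δ gives 0.4·k^(0.4−1) = 0.13, hence k_gold = (0.4/0.13)^(1/0.6) ≈ 6.5092.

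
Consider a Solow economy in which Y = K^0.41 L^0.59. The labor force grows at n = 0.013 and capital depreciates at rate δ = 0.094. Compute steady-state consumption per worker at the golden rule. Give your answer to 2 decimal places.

Capital per worker breaks even when investment replaces (n + δ)·k; here n + δ = 0.107.
At the golden rule the marginal product of capital equals n+δ: 0.41·k^(0.41−1) = 0.107. Solving, k_gold = (0.41/0.107)^(1/0.59) ≈ 9.7457.
y_gold = 9.7457^0.41 ≈ 2.5434.
c_gold = y_gold − (n+δ)·k_gold = 2.5434 − 0.107·9.7457 ≈ 1.5006.

c_gold ≈ 1.50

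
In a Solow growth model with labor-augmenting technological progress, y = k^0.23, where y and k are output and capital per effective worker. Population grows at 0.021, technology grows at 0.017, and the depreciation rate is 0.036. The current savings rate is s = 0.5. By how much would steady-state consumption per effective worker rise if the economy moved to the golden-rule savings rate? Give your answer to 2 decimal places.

Δc ≈ 0.20

Capital per effective worker breaks even when investment replaces (n + g + δ)·k; here n + g + δ = 0.074.
Current steady state (s = 0.5): k* = (0.5/0.074)^(1/0.77) ≈ 11.9559, y* = 11.9559^0.23 ≈ 1.7695, c* = (1−0.5)·1.7695 ≈ 0.8847.
Maximizing c = f(k) − (n+g+δ)·k gives f'(k) = n+g+δ, i.e. 0.23·k^(0.23−1) = 0.074, so k_gold = (0.23/0.074)^(1/0.77) ≈ 4.3612.
y_gold = 4.3612^0.23 ≈ 1.4032, c_gold = y_gold − 0.074·k_gold ≈ 1.0804.
Gain: Δc = 1.0804 − 0.8847 ≈ 0.1957.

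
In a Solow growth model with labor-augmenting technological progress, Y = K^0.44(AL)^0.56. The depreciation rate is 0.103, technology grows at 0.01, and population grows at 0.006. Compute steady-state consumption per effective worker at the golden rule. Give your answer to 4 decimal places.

c_gold ≈ 1.5646

Capital per effective worker breaks even when investment replaces (n + g + δ)·k; here n + g + δ = 0.119.
Golden rule sets MPK = n+g+δ: 0.44·k^(0.44−1) = 0.119, so k_gold = (0.44/0.119)^(1/0.56) ≈ 10.3304.
y_gold = 10.3304^0.44 ≈ 2.7939.
c_gold = y_gold − (n+g+δ)·k_gold = 2.7939 − 0.119·10.3304 ≈ 1.5646.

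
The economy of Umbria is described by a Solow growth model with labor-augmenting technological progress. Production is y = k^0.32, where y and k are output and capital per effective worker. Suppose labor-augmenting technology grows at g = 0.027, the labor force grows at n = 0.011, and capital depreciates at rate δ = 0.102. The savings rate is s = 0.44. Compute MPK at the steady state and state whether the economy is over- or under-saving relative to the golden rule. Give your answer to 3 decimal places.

Break-even investment rate: n + g + δ = 0.011 + 0.027 + 0.102 = 0.14.
Steady-state k*: s·k^0.32 = 0.14·k gives k* = (0.44/0.14)^(1/0.68) ≈ 5.3872.
MPK = 0.32·5.3872^(-0.68) ≈ 0.1018.
MPK < n+g+δ = 0.14, so the economy is dynamically inefficient (over-saving).

over-saving; MPK ≈ 0.102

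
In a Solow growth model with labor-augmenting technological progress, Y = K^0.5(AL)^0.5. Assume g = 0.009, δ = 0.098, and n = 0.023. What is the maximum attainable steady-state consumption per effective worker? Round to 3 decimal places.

c_gold ≈ 1.923

The effective depreciation rate is n + g + δ = 0.023 + 0.009 + 0.098 = 0.13.
Golden rule sets MPK = n+g+δ: 0.5·k^(0.5−1) = 0.13, so k_gold = (0.5/0.13)^(1/0.5) ≈ 14.7929.
y_gold = 14.7929^0.5 ≈ 3.8462.
c_gold = y_gold − (n+g+δ)·k_gold = 3.8462 − 0.13·14.7929 ≈ 1.9231.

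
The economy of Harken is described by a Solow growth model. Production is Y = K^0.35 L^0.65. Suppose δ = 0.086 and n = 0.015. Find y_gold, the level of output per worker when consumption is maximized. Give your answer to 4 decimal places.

y_gold ≈ 1.9527

Capital per worker breaks even when investment replaces (n + δ)·k; here n + δ = 0.101.
At the golden rule the marginal product of capital equals n+δ: 0.35·k^(0.35−1) = 0.101. Solving, k_gold = (0.35/0.101)^(1/0.65) ≈ 6.7667.
Output: y_gold = k_gold^0.35 = 6.7667^0.35 ≈ 1.9527.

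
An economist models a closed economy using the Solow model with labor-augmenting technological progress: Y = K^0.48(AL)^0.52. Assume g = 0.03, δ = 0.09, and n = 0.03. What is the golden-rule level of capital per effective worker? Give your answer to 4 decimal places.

Capital per effective worker breaks even when investment replaces (n + g + δ)·k; here n + g + δ = 0.15.
At the golden rule the marginal product of capital equals n+g+δ: 0.48·k^(0.48−1) = 0.15. Solving, k_gold = (0.48/0.15)^(1/0.52) ≈ 9.3636.

k_gold ≈ 9.3636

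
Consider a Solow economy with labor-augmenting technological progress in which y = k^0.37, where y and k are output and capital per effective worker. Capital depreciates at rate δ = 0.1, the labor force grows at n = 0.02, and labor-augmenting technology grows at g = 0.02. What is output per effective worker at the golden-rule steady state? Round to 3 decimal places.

y_gold ≈ 1.770

Break-even investment rate: n + g + δ = 0.02 + 0.02 + 0.1 = 0.14.
Golden rule sets MPK = n+g+δ: 0.37·k^(0.37−1) = 0.14, so k_gold = (0.37/0.14)^(1/0.63) ≈ 4.6769.
Output: y_gold = k_gold^0.37 = 4.6769^0.37 ≈ 1.7696.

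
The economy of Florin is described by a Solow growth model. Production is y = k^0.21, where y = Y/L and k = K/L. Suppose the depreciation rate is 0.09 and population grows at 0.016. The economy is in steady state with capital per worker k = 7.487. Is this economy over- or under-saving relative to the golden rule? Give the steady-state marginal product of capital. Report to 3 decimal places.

over-saving; MPK ≈ 0.043

Capital per worker breaks even when investment replaces (n + δ)·k; here n + δ = 0.106.
MPK = 0.21·k^(0.21−1) = 0.21·7.487^(-0.79) ≈ 0.0428.
MPK < 0.106, so the economy is dynamically inefficient (over-saving).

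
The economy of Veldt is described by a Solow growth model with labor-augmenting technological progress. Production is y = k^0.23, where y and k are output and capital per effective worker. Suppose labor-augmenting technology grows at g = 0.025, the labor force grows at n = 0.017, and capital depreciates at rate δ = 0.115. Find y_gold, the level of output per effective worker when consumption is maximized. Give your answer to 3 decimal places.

Capital per effective worker breaks even when investment replaces (n + g + δ)·k; here n + g + δ = 0.157.
At the golden rule the marginal product of capital equals n+g+δ: 0.23·k^(0.23−1) = 0.157. Solving, k_gold = (0.23/0.157)^(1/0.77) ≈ 1.6420.
Output: y_gold = k_gold^0.23 = 1.6420^0.23 ≈ 1.1208.

y_gold ≈ 1.121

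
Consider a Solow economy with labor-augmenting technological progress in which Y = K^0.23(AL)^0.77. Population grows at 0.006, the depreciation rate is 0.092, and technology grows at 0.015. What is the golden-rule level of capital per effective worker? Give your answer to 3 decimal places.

k_gold ≈ 2.517

n + g + δ = 0.006 + 0.015 + 0.092 = 0.113.
Golden rule sets MPK = n+g+δ: 0.23·k^(0.23−1) = 0.113, so k_gold = (0.23/0.113)^(1/0.77) ≈ 2.5168.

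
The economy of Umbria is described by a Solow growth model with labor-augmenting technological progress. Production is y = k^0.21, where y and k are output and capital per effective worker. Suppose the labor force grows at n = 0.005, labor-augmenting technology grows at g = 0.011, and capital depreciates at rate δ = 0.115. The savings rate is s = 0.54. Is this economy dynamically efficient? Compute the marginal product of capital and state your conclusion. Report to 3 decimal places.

n + g + δ = 0.005 + 0.011 + 0.115 = 0.131.
Steady-state k*: s·k^0.21 = 0.131·k gives k* = (0.54/0.131)^(1/0.79) ≈ 6.0067.
MPK = 0.21·6.0067^(-0.79) ≈ 0.0509.
MPK < n+g+δ = 0.131, so the economy is dynamically inefficient (over-saving).

dynamically inefficient; MPK ≈ 0.051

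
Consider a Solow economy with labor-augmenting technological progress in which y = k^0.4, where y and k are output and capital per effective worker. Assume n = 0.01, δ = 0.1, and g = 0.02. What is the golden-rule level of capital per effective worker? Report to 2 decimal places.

Break-even investment rate: n + g + δ = 0.01 + 0.02 + 0.1 = 0.13.
Setting f'(k) = n+g+δ gives 0.4·k^(0.4−1) = 0.13, hence k_gold = (0.4/0.13)^(1/0.6) ≈ 6.5092.

k_gold ≈ 6.51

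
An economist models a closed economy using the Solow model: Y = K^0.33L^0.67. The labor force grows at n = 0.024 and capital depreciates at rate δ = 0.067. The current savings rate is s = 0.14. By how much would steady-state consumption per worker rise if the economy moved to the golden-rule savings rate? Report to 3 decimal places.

Δc ≈ 0.200

The effective depreciation rate is n + δ = 0.024 + 0.067 = 0.091.
Current steady state (s = 0.14): k* = (0.14/0.091)^(1/0.67) ≈ 1.9021, y* = 1.9021^0.33 ≈ 1.2364, c* = (1−0.14)·1.2364 ≈ 1.0633.
At the golden rule the marginal product of capital equals n+δ: 0.33·k^(0.33−1) = 0.091. Solving, k_gold = (0.33/0.091)^(1/0.67) ≈ 6.8396.
y_gold = 6.8396^0.33 ≈ 1.8861, c_gold = y_gold − 0.091·k_gold ≈ 1.2637.
Gain: Δc = 1.2637 − 1.0633 ≈ 0.2004.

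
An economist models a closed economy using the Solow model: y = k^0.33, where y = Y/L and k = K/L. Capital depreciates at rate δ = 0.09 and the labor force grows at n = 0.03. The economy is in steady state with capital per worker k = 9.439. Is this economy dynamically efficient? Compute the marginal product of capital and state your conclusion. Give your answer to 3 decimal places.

Break-even investment rate: n + δ = 0.03 + 0.09 = 0.12.
MPK = 0.33·k^(0.33−1) = 0.33·9.439^(-0.67) ≈ 0.0733.
MPK < 0.12, so the economy is dynamically inefficient (over-saving).

dynamically inefficient; MPK ≈ 0.073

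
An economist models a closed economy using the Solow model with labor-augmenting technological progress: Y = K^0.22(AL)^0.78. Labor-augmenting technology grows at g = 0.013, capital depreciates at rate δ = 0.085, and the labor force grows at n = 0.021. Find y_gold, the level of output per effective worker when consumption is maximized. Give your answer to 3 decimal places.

n + g + δ = 0.021 + 0.013 + 0.085 = 0.119.
Maximizing c = f(k) − (n+g+δ)·k gives f'(k) = n+g+δ, i.e. 0.22·k^(0.22−1) = 0.119, so k_gold = (0.22/0.119)^(1/0.78) ≈ 2.1986.
Output: y_gold = k_gold^0.22 = 2.1986^0.22 ≈ 1.1892.

y_gold ≈ 1.189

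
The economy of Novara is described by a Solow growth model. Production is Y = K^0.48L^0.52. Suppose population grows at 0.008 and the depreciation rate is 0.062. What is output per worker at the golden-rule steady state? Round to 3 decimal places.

y_gold ≈ 5.913

Break-even investment rate: n + δ = 0.008 + 0.062 = 0.07.
Maximizing c = f(k) − (n+δ)·k gives f'(k) = n+δ, i.e. 0.48·k^(0.48−1) = 0.07, so k_gold = (0.48/0.07)^(1/0.52) ≈ 40.5478.
Output: y_gold = k_gold^0.48 = 40.5478^0.48 ≈ 5.9132.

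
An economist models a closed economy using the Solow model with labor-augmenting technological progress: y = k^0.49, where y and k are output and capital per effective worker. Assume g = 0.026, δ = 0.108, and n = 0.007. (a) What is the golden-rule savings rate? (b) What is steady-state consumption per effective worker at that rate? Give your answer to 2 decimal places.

(a) s_gold = 0.49; (b) c_gold ≈ 1.69

The effective depreciation rate is n + g + δ = 0.007 + 0.026 + 0.108 = 0.141.
For Cobb-Douglas, s_gold equals capital's share: s_gold = 0.49.
Setting f'(k) = n+g+δ gives 0.49·k^(0.49−1) = 0.141, hence k_gold = (0.49/0.141)^(1/0.51) ≈ 11.5011.
y_gold = 11.5011^0.49 ≈ 3.3095; c_gold = (1−0.49)·y_gold ≈ 1.6878.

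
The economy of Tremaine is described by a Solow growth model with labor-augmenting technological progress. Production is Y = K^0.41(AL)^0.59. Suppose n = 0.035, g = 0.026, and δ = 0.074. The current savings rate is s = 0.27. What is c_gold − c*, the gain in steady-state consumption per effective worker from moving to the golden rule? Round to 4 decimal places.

n + g + δ = 0.035 + 0.026 + 0.074 = 0.135.
Current steady state (s = 0.27): k* = (0.27/0.135)^(1/0.59) ≈ 3.2376, y* = 3.2376^0.41 ≈ 1.6188, c* = (1−0.27)·1.6188 ≈ 1.1817.
At the golden rule the marginal product of capital equals n+g+δ: 0.41·k^(0.41−1) = 0.135. Solving, k_gold = (0.41/0.135)^(1/0.59) ≈ 6.5722.
y_gold = 6.5722^0.41 ≈ 2.1640, c_gold = y_gold − 0.135·k_gold ≈ 1.2768.
Gain: Δc = 1.2768 − 1.1817 ≈ 0.0951.

Δc ≈ 0.0951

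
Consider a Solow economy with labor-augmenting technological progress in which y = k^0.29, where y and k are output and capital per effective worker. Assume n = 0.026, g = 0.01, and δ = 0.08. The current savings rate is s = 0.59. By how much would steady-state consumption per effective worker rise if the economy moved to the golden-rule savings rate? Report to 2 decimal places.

Δc ≈ 0.24

The effective depreciation rate is n + g + δ = 0.026 + 0.01 + 0.08 = 0.116.
Current steady state (s = 0.59): k* = (0.59/0.116)^(1/0.71) ≈ 9.8837, y* = 9.8837^0.29 ≈ 1.9432, c* = (1−0.59)·1.9432 ≈ 0.7967.
At the golden rule the marginal product of capital equals n+g+δ: 0.29·k^(0.29−1) = 0.116. Solving, k_gold = (0.29/0.116)^(1/0.71) ≈ 3.6348.
y_gold = 3.6348^0.29 ≈ 1.4539, c_gold = y_gold − 0.116·k_gold ≈ 1.0323.
Gain: Δc = 1.0323 − 0.7967 ≈ 0.2355.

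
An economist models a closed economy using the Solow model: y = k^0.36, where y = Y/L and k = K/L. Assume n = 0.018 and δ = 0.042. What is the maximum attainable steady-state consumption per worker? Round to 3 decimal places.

c_gold ≈ 1.753

n + δ = 0.018 + 0.042 = 0.06.
Golden rule sets MPK = n+δ: 0.36·k^(0.36−1) = 0.06, so k_gold = (0.36/0.06)^(1/0.64) ≈ 16.4385.
y_gold = 16.4385^0.36 ≈ 2.7397.
c_gold = y_gold − (n+δ)·k_gold = 2.7397 − 0.06·16.4385 ≈ 1.7534.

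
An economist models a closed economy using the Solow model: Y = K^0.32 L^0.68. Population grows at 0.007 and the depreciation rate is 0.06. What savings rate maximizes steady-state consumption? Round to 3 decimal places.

Break-even investment rate: n + δ = 0.007 + 0.06 = 0.067.
At the golden rule MPK = n+δ, and in any Cobb-Douglas steady state s = (n+δ)·k/y = MPK·k/y = capital's share 0.32.

s_gold = 0.320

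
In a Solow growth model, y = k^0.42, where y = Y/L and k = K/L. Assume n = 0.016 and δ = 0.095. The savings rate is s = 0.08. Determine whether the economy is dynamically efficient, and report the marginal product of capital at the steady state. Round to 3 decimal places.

dynamically efficient; MPK ≈ 0.583

Capital per worker breaks even when investment replaces (n + δ)·k; here n + δ = 0.111.
Steady-state k*: s·k^0.42 = 0.111·k gives k* = (0.08/0.111)^(1/0.58) ≈ 0.5686.
MPK = 0.42·0.5686^(-0.58) ≈ 0.5828.
MPK > n+δ = 0.111, so the economy is dynamically efficient (under-saving).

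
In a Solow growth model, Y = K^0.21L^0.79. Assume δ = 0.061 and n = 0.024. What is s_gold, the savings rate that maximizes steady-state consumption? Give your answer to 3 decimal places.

n + δ = 0.024 + 0.061 = 0.085.
At the golden rule MPK = n+δ, and in any Cobb-Douglas steady state s = (n+δ)·k/y = MPK·k/y = capital's share 0.21.

s_gold = 0.210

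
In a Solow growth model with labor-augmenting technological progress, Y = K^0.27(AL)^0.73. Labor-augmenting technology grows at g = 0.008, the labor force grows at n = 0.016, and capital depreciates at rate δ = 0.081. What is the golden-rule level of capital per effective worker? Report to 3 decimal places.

The effective depreciation rate is n + g + δ = 0.016 + 0.008 + 0.081 = 0.105.
At the golden rule the marginal product of capital equals n+g+δ: 0.27·k^(0.27−1) = 0.105. Solving, k_gold = (0.27/0.105)^(1/0.73) ≈ 3.6466.

k_gold ≈ 3.647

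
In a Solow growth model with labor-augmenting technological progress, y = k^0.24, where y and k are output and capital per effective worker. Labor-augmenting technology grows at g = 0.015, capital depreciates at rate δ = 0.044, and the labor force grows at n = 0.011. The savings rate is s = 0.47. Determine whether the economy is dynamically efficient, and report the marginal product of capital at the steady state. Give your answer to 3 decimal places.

Break-even investment rate: n + g + δ = 0.011 + 0.015 + 0.044 = 0.07.
Steady-state k*: s·k^0.24 = 0.07·k gives k* = (0.47/0.07)^(1/0.76) ≈ 12.2506.
MPK = 0.24·12.2506^(-0.76) ≈ 0.0357.
MPK < n+g+δ = 0.07, so the economy is dynamically inefficient (over-saving).

dynamically inefficient; MPK ≈ 0.036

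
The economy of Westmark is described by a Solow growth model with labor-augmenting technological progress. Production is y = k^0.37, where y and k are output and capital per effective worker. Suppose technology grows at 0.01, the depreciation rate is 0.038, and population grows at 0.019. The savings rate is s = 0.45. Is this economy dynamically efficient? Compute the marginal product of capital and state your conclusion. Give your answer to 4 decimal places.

Capital per effective worker breaks even when investment replaces (n + g + δ)·k; here n + g + δ = 0.067.
Steady-state k*: s·k^0.37 = 0.067·k gives k* = (0.45/0.067)^(1/0.63) ≈ 20.5550.
MPK = 0.37·20.5550^(-0.63) ≈ 0.0551.
MPK < n+g+δ = 0.067, so the economy is dynamically inefficient (over-saving).

dynamically inefficient; MPK ≈ 0.0551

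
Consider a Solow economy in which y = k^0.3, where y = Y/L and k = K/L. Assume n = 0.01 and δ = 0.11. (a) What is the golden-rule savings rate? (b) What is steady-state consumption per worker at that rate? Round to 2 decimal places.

Capital per worker breaks even when investment replaces (n + δ)·k; here n + δ = 0.12.
For Cobb-Douglas, s_gold equals capital's share: s_gold = 0.3.
Maximizing c = f(k) − (n+δ)·k gives f'(k) = n+δ, i.e. 0.3·k^(0.3−1) = 0.12, so k_gold = (0.3/0.12)^(1/0.7) ≈ 3.7024.
y_gold = 3.7024^0.3 ≈ 1.4810; c_gold = (1−0.3)·y_gold ≈ 1.0367.

(a) s_gold = 0.30; (b) c_gold ≈ 1.04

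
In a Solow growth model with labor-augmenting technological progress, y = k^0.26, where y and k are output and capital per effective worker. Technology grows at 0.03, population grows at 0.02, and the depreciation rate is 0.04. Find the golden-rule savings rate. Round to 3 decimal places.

The effective depreciation rate is n + g + δ = 0.02 + 0.03 + 0.04 = 0.09.
At the golden rule MPK = n+g+δ, and in any Cobb-Douglas steady state s = (n+g+δ)·k/y = MPK·k/y = capital's share 0.26.

s_gold = 0.260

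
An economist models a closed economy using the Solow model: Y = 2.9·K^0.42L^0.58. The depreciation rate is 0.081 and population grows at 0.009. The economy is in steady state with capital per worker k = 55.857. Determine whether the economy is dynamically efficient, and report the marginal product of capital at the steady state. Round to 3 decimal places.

dynamically efficient; MPK ≈ 0.118

The effective depreciation rate is n + δ = 0.009 + 0.081 = 0.09.
MPK = 0.42·2.9·k^(0.42−1) = 0.42·2.9·55.857^(-0.58) ≈ 0.1181.
MPK > 0.09, so the economy is dynamically efficient (under-saving).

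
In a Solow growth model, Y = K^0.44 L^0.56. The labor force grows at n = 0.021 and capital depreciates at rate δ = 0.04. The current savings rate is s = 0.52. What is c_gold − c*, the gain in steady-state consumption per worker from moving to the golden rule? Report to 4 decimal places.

Δc ≈ 0.0599

n + δ = 0.021 + 0.04 = 0.061.
Current steady state (s = 0.52): k* = (0.52/0.061)^(1/0.56) ≈ 45.9110, y* = 45.9110^0.44 ≈ 5.3857, c* = (1−0.52)·5.3857 ≈ 2.5851.
At the golden rule the marginal product of capital equals n+δ: 0.44·k^(0.44−1) = 0.061. Solving, k_gold = (0.44/0.061)^(1/0.56) ≈ 34.0692.
y_gold = 34.0692^0.44 ≈ 4.7232, c_gold = y_gold − 0.061·k_gold ≈ 2.6450.
Gain: Δc = 2.6450 − 2.5851 ≈ 0.0599.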